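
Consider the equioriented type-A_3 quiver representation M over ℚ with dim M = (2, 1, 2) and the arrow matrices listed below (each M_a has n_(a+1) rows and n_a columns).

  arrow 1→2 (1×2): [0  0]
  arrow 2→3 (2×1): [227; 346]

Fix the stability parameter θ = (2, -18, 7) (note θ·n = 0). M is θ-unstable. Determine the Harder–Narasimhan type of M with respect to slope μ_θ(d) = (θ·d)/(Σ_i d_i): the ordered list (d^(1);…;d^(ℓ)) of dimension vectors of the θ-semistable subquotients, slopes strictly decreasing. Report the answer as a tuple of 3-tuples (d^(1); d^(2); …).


Barcode: M ≅ I[1,1]^2, I[2,3], I[3,3]. HN layers by μ_θ (3 steps, strictly decreasing):
  μ^(1)=7; μ^(2)=2; μ^(3)=-18

((0, 0, 2); (2, 0, 0); (0, 1, 0))


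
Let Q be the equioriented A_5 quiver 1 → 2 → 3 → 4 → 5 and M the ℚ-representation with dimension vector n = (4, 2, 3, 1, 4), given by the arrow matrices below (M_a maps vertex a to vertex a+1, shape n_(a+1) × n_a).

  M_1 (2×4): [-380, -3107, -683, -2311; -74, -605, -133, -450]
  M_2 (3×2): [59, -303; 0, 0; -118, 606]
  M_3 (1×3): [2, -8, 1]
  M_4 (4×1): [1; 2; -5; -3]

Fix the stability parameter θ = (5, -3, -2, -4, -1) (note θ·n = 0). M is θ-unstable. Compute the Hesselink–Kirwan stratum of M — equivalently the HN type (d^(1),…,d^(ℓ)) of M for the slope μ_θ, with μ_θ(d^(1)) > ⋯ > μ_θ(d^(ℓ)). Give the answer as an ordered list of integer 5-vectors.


Interval decomposition of M: I[1,1]^2, I[1,2], I[1,3], I[3,3], I[3,5], I[5,5]^3.
HN type (ℓ=6): μ^(1)=5; μ^(2)=1; μ^(3)=0; μ^(4)=-1; μ^(5)=-2; μ^(6)=-3

((2, 0, 0, 0, 0); (1, 1, 0, 0, 0); (1, 1, 1, 0, 0); (0, 0, 0, 0, 4); (0, 0, 1, 0, 0); (0, 0, 1, 1, 0))


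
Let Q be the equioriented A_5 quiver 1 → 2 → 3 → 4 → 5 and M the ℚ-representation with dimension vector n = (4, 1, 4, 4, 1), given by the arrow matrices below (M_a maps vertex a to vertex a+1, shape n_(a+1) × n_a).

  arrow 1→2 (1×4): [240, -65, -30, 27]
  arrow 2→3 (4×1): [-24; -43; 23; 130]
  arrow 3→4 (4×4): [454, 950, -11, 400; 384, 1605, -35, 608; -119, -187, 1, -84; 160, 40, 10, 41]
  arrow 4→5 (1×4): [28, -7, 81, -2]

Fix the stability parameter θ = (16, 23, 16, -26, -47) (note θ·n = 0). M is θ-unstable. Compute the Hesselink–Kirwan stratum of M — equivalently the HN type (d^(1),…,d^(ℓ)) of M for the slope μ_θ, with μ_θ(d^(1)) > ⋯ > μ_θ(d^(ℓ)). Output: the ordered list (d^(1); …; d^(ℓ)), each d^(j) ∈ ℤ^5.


Via rank(M_{q-1}∘⋯∘M_p): M ≅ I[1,1]^3, I[1,4], I[3,4]^2, I[3,5].
μ_θ-semistable layers: μ^(1)=16; μ^(2)=29/4; μ^(3)=-5; μ^(4)=-19

((3, 0, 0, 0, 0); (1, 1, 1, 1, 0); (0, 0, 2, 2, 0); (0, 0, 1, 1, 1))


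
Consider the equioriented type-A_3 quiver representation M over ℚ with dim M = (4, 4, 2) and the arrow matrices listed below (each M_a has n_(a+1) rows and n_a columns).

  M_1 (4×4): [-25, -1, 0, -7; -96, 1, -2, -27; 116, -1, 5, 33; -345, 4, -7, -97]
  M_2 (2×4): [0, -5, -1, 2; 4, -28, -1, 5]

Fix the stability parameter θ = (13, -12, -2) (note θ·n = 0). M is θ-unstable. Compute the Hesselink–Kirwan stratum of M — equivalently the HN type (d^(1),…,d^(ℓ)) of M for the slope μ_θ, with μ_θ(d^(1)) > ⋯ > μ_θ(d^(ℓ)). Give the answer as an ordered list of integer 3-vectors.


Via rank(M_{q-1}∘⋯∘M_p): M ≅ I[1,2]^2, I[1,3]^2.
μ_θ-semistable layers: μ^(1)=1/2; μ^(2)=-1/3

((2, 2, 0); (2, 2, 2))


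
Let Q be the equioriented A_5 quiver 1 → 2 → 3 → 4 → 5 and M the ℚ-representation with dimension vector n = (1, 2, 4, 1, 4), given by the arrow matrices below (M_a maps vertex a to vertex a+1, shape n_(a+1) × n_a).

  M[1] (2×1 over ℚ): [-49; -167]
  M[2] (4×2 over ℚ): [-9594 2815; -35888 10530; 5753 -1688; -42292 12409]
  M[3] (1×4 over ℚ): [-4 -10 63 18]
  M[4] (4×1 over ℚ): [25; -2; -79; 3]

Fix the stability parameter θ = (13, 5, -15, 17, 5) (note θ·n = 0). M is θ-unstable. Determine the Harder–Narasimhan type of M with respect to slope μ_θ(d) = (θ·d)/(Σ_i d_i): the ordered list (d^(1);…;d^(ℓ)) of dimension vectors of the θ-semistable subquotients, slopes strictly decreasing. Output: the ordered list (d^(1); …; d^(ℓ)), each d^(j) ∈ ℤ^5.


Interval decomposition of M: I[1,5], I[2,3], I[3,3]^2, I[5,5]^3.
HN type (ℓ=5): μ^(1)=11; μ^(2)=5; μ^(3)=1; μ^(4)=-5; μ^(5)=-15

((0, 0, 0, 1, 1); (0, 0, 0, 0, 3); (1, 1, 1, 0, 0); (0, 1, 1, 0, 0); (0, 0, 2, 0, 0))


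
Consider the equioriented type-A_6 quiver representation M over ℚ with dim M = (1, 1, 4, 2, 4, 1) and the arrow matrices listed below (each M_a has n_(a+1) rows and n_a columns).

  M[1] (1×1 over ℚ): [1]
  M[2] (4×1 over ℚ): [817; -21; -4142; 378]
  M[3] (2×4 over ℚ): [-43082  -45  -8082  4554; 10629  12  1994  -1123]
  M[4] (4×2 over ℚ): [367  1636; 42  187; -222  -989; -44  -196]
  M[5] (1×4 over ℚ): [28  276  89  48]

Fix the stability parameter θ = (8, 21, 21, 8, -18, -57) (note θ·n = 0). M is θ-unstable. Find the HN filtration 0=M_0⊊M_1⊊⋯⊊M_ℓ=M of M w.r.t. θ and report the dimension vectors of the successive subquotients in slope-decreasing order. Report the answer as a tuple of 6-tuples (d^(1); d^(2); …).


Via rank(M_{q-1}∘⋯∘M_p): M ≅ I[1,6], I[3,3]^2, I[3,5], I[5,5]^2.
μ_θ-semistable layers: μ^(1)=21; μ^(2)=11/3; μ^(3)=-17/6; μ^(4)=-18

((0, 0, 2, 0, 0, 0); (0, 0, 1, 1, 1, 0); (1, 1, 1, 1, 1, 1); (0, 0, 0, 0, 2, 0))


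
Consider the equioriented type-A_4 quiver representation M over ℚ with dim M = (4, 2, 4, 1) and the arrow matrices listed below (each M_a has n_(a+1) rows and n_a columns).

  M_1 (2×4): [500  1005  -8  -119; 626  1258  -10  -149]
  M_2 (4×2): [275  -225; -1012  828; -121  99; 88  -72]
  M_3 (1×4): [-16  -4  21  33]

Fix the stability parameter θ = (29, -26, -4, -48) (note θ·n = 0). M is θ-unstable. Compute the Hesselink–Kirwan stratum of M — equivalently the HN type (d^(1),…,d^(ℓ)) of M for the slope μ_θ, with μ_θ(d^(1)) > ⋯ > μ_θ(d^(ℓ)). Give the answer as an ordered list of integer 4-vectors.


Interval decomposition of M: I[1,1]^2, I[1,2], I[1,4], I[3,3]^3.
HN type (ℓ=4): μ^(1)=29; μ^(2)=3/2; μ^(3)=-4; μ^(4)=-49/4

((2, 0, 0, 0); (1, 1, 0, 0); (0, 0, 3, 0); (1, 1, 1, 1))


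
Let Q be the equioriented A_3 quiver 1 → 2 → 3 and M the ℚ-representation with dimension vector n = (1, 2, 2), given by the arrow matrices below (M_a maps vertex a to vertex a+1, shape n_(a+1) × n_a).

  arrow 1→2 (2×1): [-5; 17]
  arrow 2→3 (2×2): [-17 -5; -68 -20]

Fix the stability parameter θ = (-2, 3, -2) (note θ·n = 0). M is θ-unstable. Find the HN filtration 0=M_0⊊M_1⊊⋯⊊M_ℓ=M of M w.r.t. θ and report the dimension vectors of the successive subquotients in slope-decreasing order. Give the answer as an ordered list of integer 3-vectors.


Interval decomposition of M: I[1,2], I[2,3], I[3,3].
HN type (ℓ=3): μ^(1)=3; μ^(2)=1/2; μ^(3)=-2

((0, 1, 0); (0, 1, 1); (1, 0, 1))


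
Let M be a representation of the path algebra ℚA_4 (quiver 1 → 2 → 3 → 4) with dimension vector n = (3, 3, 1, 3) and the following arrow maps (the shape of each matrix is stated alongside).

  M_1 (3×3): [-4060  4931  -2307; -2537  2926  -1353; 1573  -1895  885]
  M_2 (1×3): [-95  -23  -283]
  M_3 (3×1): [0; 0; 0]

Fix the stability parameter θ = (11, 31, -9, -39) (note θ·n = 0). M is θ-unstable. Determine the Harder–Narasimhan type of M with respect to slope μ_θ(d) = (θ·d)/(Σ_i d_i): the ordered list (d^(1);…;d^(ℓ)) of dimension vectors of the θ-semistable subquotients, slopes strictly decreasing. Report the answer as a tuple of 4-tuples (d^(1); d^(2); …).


Barcode: M ≅ I[1,2]^2, I[1,3], I[4,4]^3. HN layers by μ_θ (3 steps, strictly decreasing):
  μ^(1)=31; μ^(2)=11; μ^(3)=-39

((0, 2, 0, 0); (3, 1, 1, 0); (0, 0, 0, 3))


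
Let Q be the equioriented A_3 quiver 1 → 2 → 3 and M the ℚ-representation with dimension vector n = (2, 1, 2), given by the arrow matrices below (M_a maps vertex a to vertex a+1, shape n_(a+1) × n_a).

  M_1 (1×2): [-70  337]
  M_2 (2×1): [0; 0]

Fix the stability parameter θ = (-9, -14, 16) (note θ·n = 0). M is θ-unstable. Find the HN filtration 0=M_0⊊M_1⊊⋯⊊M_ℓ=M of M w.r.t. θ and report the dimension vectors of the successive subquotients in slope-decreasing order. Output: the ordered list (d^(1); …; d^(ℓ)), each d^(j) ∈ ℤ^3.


Via rank(M_{q-1}∘⋯∘M_p): M ≅ I[1,1], I[1,2], I[3,3]^2.
μ_θ-semistable layers: μ^(1)=16; μ^(2)=-9; μ^(3)=-23/2

((0, 0, 2); (1, 0, 0); (1, 1, 0))


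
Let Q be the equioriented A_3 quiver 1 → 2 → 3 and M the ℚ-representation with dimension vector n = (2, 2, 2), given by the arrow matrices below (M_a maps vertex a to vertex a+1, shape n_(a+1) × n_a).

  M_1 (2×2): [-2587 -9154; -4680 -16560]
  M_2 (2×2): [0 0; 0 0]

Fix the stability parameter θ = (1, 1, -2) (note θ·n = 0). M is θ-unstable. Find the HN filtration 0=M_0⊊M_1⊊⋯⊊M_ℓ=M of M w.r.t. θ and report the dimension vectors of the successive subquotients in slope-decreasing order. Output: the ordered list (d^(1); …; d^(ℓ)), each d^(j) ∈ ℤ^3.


Interval decomposition of M: I[1,1], I[1,2], I[2,2], I[3,3]^2.
HN type (ℓ=2): μ^(1)=1; μ^(2)=-2

((2, 2, 0); (0, 0, 2))


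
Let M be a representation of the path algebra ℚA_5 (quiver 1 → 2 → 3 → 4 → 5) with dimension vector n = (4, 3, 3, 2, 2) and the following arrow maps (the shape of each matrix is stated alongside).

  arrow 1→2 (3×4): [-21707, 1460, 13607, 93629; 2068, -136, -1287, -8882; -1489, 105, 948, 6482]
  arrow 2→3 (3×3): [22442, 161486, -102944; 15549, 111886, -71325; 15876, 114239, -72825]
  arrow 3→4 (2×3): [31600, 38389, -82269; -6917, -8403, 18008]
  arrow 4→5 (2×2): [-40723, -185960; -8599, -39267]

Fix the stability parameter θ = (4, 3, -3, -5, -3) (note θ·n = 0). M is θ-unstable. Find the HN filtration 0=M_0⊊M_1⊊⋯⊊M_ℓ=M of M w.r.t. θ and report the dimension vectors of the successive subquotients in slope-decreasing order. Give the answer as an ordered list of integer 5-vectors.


Barcode: M ≅ I[1,1], I[1,2], I[1,5]^2, I[3,3]. HN layers by μ_θ (4 steps, strictly decreasing):
  μ^(1)=4; μ^(2)=7/2; μ^(3)=-4/5; μ^(4)=-3

((1, 0, 0, 0, 0); (1, 1, 0, 0, 0); (2, 2, 2, 2, 2); (0, 0, 1, 0, 0))


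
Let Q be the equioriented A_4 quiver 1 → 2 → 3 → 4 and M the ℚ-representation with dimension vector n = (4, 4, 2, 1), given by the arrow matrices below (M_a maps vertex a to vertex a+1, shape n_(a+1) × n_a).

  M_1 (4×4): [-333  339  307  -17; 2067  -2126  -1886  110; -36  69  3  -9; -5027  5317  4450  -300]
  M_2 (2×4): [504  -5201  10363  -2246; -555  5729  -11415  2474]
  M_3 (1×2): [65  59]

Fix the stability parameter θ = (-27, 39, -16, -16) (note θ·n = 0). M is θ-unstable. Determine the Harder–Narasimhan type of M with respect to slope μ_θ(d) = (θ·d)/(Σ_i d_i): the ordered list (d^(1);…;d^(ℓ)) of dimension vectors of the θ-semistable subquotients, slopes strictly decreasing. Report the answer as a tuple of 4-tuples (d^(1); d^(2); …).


Barcode: M ≅ I[1,1], I[1,2]^2, I[1,4], I[2,3]. HN layers by μ_θ (4 steps, strictly decreasing):
  μ^(1)=39; μ^(2)=23/2; μ^(3)=7/3; μ^(4)=-27

((0, 2, 0, 0); (0, 1, 1, 0); (0, 1, 1, 1); (4, 0, 0, 0))


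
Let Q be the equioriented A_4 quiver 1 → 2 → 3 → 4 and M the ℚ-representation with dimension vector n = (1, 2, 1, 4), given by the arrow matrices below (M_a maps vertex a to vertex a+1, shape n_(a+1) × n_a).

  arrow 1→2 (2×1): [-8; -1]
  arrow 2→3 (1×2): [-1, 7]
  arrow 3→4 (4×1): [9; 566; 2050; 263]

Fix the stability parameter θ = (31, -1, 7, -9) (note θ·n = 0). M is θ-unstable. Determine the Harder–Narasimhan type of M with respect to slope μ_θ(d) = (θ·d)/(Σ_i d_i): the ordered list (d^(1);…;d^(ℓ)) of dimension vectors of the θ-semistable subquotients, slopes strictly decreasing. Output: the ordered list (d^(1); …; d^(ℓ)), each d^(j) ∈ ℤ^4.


Via rank(M_{q-1}∘⋯∘M_p): M ≅ I[1,4], I[2,2], I[4,4]^3.
μ_θ-semistable layers: μ^(1)=7; μ^(2)=-1; μ^(3)=-9

((1, 1, 1, 1); (0, 1, 0, 0); (0, 0, 0, 3))


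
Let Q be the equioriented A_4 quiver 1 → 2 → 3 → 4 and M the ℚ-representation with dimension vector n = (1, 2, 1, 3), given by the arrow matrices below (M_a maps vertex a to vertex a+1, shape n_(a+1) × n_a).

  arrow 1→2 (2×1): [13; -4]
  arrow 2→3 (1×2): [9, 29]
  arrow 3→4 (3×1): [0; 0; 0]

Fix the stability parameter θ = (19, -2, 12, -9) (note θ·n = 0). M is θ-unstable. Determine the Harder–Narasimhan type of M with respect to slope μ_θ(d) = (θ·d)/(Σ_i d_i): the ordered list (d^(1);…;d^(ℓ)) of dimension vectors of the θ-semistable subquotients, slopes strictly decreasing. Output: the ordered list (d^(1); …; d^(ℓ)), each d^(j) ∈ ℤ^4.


Interval decomposition of M: I[1,3], I[2,2], I[4,4]^3.
HN type (ℓ=4): μ^(1)=12; μ^(2)=17/2; μ^(3)=-2; μ^(4)=-9

((0, 0, 1, 0); (1, 1, 0, 0); (0, 1, 0, 0); (0, 0, 0, 3))


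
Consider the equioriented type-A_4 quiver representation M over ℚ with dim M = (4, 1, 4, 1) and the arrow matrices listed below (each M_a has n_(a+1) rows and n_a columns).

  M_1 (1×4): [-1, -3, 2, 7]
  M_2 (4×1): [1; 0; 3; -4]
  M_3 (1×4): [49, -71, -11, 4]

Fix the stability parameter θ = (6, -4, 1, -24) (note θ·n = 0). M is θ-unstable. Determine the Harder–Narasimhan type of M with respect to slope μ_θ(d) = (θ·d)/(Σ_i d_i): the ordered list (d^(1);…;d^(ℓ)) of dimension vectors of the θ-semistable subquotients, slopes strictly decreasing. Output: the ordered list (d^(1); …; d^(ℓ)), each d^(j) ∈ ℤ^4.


Barcode: M ≅ I[1,1]^3, I[1,3], I[3,3]^2, I[3,4]. HN layers by μ_θ (3 steps, strictly decreasing):
  μ^(1)=6; μ^(2)=1; μ^(3)=-23/2

((3, 0, 0, 0); (1, 1, 3, 0); (0, 0, 1, 1))


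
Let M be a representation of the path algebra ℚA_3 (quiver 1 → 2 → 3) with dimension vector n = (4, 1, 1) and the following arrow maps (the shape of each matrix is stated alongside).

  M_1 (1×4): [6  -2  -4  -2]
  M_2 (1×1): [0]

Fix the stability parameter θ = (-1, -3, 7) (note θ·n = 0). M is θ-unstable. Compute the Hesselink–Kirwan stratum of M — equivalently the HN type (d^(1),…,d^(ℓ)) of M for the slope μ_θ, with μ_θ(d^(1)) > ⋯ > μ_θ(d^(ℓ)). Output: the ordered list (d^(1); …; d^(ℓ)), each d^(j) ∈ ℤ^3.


Barcode: M ≅ I[1,1]^3, I[1,2], I[3,3]. HN layers by μ_θ (3 steps, strictly decreasing):
  μ^(1)=7; μ^(2)=-1; μ^(3)=-2

((0, 0, 1); (3, 0, 0); (1, 1, 0))


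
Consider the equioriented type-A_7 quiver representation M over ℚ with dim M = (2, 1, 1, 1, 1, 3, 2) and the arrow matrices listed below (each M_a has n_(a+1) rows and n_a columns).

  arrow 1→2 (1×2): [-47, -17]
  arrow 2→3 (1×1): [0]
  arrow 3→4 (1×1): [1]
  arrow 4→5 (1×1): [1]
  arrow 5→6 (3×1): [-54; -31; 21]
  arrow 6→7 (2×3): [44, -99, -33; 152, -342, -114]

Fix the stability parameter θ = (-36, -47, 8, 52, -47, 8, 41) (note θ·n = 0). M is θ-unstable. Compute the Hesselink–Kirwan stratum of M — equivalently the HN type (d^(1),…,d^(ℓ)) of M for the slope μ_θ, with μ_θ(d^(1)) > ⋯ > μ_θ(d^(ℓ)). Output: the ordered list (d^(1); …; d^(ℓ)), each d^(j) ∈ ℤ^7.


Interval decomposition of M: I[1,1], I[1,2], I[3,6], I[6,6], I[6,7], I[7,7].
HN type (ℓ=5): μ^(1)=41; μ^(2)=8; μ^(3)=13/3; μ^(4)=-36; μ^(5)=-83/2

((0, 0, 0, 0, 0, 0, 2); (0, 0, 0, 0, 0, 3, 0); (0, 0, 1, 1, 1, 0, 0); (1, 0, 0, 0, 0, 0, 0); (1, 1, 0, 0, 0, 0, 0))


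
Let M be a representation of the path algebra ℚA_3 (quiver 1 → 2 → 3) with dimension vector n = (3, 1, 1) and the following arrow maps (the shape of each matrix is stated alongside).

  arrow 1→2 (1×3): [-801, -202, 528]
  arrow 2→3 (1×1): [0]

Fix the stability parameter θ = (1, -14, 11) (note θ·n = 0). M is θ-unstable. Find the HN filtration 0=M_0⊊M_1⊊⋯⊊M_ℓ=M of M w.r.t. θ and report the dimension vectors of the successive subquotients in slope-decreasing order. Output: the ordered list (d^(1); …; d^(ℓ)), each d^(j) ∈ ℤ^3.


Barcode: M ≅ I[1,1]^2, I[1,2], I[3,3]. HN layers by μ_θ (3 steps, strictly decreasing):
  μ^(1)=11; μ^(2)=1; μ^(3)=-13/2

((0, 0, 1); (2, 0, 0); (1, 1, 0))


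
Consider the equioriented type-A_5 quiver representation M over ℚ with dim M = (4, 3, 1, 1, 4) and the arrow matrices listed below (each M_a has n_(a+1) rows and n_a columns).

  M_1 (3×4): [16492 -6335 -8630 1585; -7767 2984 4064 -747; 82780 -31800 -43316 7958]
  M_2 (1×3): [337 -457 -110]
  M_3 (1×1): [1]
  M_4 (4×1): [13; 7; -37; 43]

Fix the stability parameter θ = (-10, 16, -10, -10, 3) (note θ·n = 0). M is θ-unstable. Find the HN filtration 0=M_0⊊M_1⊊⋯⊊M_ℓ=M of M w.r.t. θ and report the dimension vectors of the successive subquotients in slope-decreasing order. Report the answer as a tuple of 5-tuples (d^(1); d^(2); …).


Via rank(M_{q-1}∘⋯∘M_p): M ≅ I[1,1], I[1,2]^2, I[1,5], I[5,5]^3.
μ_θ-semistable layers: μ^(1)=16; μ^(2)=3; μ^(3)=-4/3; μ^(4)=-10

((0, 2, 0, 0, 0); (0, 0, 0, 0, 4); (0, 1, 1, 1, 0); (4, 0, 0, 0, 0))


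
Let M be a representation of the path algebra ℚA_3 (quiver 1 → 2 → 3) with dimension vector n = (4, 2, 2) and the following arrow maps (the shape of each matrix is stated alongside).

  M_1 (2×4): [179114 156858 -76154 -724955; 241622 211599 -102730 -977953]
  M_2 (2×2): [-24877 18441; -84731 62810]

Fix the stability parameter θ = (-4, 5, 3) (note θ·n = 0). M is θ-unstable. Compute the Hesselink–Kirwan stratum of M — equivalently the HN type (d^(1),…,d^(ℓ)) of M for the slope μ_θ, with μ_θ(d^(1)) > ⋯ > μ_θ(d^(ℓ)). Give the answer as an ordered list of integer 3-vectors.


Barcode: M ≅ I[1,1]^2, I[1,3]^2. HN layers by μ_θ (2 steps, strictly decreasing):
  μ^(1)=4; μ^(2)=-4

((0, 2, 2); (4, 0, 0))


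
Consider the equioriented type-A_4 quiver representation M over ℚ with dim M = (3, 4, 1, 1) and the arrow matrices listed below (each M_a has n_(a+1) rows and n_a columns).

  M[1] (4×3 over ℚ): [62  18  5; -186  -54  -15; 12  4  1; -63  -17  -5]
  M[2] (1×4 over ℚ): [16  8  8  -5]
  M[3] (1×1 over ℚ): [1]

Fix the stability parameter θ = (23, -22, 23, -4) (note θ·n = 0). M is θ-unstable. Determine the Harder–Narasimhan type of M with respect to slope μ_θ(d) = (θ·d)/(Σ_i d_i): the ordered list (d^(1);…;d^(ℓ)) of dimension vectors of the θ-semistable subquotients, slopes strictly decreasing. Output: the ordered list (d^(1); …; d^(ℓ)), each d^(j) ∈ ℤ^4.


Interval decomposition of M: I[1,1], I[1,2], I[1,4], I[2,2]^2.
HN type (ℓ=4): μ^(1)=23; μ^(2)=19/2; μ^(3)=1/2; μ^(4)=-22

((1, 0, 0, 0); (0, 0, 1, 1); (2, 2, 0, 0); (0, 2, 0, 0))


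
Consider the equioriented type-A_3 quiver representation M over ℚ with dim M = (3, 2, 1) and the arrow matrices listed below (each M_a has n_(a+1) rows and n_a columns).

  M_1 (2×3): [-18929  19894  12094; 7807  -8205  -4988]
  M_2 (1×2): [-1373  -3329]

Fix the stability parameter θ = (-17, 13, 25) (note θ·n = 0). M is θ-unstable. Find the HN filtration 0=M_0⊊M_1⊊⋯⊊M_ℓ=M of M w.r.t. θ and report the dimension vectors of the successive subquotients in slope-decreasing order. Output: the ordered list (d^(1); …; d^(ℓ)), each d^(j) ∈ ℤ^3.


Barcode: M ≅ I[1,1], I[1,2], I[1,3]. HN layers by μ_θ (3 steps, strictly decreasing):
  μ^(1)=25; μ^(2)=13; μ^(3)=-17

((0, 0, 1); (0, 2, 0); (3, 0, 0))


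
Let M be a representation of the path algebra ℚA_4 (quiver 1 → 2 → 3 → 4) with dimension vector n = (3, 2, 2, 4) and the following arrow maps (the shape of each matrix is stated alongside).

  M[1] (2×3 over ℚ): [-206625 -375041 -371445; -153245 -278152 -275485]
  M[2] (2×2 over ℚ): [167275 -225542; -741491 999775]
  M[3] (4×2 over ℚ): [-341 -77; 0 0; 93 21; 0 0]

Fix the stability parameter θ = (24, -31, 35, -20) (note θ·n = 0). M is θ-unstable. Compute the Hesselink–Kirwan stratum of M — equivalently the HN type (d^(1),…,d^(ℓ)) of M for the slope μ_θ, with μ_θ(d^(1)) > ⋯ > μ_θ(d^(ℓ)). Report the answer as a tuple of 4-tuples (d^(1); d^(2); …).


Barcode: M ≅ I[1,1], I[1,3], I[1,4], I[4,4]^3. HN layers by μ_θ (5 steps, strictly decreasing):
  μ^(1)=35; μ^(2)=24; μ^(3)=15/2; μ^(4)=-7/2; μ^(5)=-20

((0, 0, 1, 0); (1, 0, 0, 0); (0, 0, 1, 1); (2, 2, 0, 0); (0, 0, 0, 3))


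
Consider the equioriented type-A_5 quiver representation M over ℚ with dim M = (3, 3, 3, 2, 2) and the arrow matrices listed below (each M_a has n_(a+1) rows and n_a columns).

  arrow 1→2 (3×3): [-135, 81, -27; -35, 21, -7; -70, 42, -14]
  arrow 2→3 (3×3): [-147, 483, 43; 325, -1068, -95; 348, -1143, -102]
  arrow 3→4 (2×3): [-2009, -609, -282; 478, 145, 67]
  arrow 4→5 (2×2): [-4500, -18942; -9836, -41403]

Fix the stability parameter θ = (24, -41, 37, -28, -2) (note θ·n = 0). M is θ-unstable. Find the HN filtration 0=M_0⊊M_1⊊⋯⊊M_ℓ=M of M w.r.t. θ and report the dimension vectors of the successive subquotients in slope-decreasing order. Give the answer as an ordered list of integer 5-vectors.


Barcode: M ≅ I[1,1]^2, I[1,5], I[2,2], I[2,5], I[3,3]. HN layers by μ_θ (5 steps, strictly decreasing):
  μ^(1)=37; μ^(2)=24; μ^(3)=7/3; μ^(4)=-17/2; μ^(5)=-41

((0, 0, 1, 0, 0); (2, 0, 0, 0, 0); (0, 0, 2, 2, 2); (1, 1, 0, 0, 0); (0, 2, 0, 0, 0))


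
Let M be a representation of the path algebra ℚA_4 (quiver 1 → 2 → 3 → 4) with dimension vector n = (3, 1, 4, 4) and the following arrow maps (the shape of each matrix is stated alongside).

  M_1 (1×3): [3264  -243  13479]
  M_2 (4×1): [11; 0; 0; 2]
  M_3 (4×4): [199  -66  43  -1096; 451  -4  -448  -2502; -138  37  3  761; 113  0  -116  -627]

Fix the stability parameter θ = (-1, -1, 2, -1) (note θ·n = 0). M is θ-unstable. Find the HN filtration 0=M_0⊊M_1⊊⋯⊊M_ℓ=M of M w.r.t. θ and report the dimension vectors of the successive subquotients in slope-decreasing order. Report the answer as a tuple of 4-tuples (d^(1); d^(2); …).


Via rank(M_{q-1}∘⋯∘M_p): M ≅ I[1,1]^2, I[1,4], I[3,4]^3.
μ_θ-semistable layers: μ^(1)=1/2; μ^(2)=-1

((0, 0, 4, 4); (3, 1, 0, 0))


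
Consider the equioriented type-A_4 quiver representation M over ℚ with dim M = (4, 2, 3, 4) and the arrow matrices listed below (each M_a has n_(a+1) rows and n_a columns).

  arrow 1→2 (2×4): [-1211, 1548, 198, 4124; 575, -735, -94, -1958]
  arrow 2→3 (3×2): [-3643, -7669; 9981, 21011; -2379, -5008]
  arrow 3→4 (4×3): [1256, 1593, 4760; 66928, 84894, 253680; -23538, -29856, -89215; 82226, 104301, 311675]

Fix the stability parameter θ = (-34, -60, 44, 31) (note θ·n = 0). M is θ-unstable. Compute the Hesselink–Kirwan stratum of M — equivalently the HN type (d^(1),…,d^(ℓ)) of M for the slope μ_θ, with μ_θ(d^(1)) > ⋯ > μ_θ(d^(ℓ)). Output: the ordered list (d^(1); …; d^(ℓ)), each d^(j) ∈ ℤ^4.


Interval decomposition of M: I[1,1]^2, I[1,4]^2, I[3,3], I[4,4]^2.
HN type (ℓ=5): μ^(1)=44; μ^(2)=75/2; μ^(3)=31; μ^(4)=-34; μ^(5)=-47

((0, 0, 1, 0); (0, 0, 2, 2); (0, 0, 0, 2); (2, 0, 0, 0); (2, 2, 0, 0))


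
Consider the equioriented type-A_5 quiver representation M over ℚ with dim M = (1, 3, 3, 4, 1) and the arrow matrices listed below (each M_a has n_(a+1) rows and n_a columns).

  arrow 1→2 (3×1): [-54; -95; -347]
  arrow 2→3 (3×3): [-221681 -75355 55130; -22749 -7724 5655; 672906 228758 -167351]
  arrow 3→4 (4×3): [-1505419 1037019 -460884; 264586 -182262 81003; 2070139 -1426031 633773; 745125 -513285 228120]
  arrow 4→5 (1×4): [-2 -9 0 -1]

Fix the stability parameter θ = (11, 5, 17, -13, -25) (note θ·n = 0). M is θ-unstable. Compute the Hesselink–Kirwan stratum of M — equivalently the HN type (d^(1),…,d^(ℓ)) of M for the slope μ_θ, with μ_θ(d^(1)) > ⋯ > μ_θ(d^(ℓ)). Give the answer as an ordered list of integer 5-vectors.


Interval decomposition of M: I[1,5], I[2,3], I[2,4], I[4,4]^2.
HN type (ℓ=5): μ^(1)=17; μ^(2)=5; μ^(3)=3; μ^(4)=-1; μ^(5)=-13

((0, 0, 1, 0, 0); (0, 1, 0, 0, 0); (0, 1, 1, 1, 0); (1, 1, 1, 1, 1); (0, 0, 0, 2, 0))


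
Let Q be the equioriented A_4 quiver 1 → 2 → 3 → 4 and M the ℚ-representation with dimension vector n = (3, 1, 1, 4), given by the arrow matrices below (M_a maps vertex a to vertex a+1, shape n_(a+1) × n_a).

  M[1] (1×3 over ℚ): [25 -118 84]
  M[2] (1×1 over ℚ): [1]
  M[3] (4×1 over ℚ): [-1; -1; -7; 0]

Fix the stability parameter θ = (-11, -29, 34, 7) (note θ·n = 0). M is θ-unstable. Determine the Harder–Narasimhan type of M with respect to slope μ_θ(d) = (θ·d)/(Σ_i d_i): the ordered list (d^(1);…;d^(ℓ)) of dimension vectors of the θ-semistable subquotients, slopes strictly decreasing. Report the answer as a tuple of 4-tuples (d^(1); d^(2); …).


Barcode: M ≅ I[1,1]^2, I[1,4], I[4,4]^3. HN layers by μ_θ (4 steps, strictly decreasing):
  μ^(1)=41/2; μ^(2)=7; μ^(3)=-11; μ^(4)=-20

((0, 0, 1, 1); (0, 0, 0, 3); (2, 0, 0, 0); (1, 1, 0, 0))


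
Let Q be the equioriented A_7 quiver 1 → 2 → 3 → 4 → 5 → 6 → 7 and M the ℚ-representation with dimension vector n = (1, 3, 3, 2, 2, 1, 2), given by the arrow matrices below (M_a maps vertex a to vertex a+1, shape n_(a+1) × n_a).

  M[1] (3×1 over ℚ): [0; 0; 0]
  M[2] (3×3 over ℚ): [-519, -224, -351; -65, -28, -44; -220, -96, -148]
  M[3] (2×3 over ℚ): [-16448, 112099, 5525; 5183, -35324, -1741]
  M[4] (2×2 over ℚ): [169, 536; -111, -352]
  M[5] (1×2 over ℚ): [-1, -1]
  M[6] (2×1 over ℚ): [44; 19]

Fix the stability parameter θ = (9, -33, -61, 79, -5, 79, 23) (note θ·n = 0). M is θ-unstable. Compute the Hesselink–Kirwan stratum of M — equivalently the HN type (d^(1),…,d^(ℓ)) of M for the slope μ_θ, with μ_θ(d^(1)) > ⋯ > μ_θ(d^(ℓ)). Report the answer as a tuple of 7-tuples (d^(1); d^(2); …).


Barcode: M ≅ I[1,1], I[2,2], I[2,5], I[2,7], I[3,3], I[7,7]. HN layers by μ_θ (7 steps, strictly decreasing):
  μ^(1)=51; μ^(2)=37; μ^(3)=23; μ^(4)=9; μ^(5)=-33; μ^(6)=-47; μ^(7)=-61

((0, 0, 0, 0, 0, 1, 1); (0, 0, 0, 2, 2, 0, 0); (0, 0, 0, 0, 0, 0, 1); (1, 0, 0, 0, 0, 0, 0); (0, 1, 0, 0, 0, 0, 0); (0, 2, 2, 0, 0, 0, 0); (0, 0, 1, 0, 0, 0, 0))


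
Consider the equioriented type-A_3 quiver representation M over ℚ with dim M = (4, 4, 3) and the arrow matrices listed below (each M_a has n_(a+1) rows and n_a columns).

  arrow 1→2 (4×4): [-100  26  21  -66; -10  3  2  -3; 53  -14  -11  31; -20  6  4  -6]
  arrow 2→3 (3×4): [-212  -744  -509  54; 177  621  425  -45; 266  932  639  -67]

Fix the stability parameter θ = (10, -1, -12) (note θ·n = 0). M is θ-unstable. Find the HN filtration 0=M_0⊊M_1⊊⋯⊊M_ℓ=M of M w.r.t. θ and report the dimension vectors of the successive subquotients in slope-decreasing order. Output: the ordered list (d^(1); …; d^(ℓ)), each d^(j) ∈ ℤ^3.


Via rank(M_{q-1}∘⋯∘M_p): M ≅ I[1,1], I[1,2], I[1,3]^2, I[2,3].
μ_θ-semistable layers: μ^(1)=10; μ^(2)=9/2; μ^(3)=-1; μ^(4)=-13/2

((1, 0, 0); (1, 1, 0); (2, 2, 2); (0, 1, 1))


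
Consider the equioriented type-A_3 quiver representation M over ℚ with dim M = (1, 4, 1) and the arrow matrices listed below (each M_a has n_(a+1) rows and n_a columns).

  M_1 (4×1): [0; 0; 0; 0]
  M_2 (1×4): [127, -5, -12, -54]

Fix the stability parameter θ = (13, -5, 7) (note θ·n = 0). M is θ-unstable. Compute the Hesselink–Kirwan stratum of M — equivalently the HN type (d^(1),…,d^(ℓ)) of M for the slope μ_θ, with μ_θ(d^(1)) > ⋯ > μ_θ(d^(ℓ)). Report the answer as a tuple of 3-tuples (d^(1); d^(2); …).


Interval decomposition of M: I[1,1], I[2,2]^3, I[2,3].
HN type (ℓ=3): μ^(1)=13; μ^(2)=7; μ^(3)=-5

((1, 0, 0); (0, 0, 1); (0, 4, 0))


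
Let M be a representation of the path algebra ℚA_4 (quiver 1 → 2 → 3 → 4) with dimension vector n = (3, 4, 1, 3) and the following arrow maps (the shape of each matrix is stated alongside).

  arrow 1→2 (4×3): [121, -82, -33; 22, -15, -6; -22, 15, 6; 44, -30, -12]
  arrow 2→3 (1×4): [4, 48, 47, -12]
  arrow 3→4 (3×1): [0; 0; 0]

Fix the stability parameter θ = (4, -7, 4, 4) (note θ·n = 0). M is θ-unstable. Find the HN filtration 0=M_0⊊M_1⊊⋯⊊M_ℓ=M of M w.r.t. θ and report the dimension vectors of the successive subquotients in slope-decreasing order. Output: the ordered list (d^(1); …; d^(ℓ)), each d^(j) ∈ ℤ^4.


Barcode: M ≅ I[1,1], I[1,2], I[1,3], I[2,2]^2, I[4,4]^3. HN layers by μ_θ (3 steps, strictly decreasing):
  μ^(1)=4; μ^(2)=-3/2; μ^(3)=-7

((1, 0, 1, 3); (2, 2, 0, 0); (0, 2, 0, 0))


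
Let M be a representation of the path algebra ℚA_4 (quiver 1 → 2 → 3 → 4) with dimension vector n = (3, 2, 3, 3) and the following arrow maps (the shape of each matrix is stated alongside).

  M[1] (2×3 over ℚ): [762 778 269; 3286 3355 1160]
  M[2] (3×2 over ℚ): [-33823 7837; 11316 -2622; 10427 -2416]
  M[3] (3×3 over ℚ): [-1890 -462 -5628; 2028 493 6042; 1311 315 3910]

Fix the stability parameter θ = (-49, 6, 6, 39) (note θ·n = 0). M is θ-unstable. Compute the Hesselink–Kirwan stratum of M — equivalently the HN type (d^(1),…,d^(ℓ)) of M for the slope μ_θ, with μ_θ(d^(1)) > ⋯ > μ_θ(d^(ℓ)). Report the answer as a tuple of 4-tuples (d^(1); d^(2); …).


Via rank(M_{q-1}∘⋯∘M_p): M ≅ I[1,1], I[1,3], I[1,4], I[3,4], I[4,4].
μ_θ-semistable layers: μ^(1)=39; μ^(2)=6; μ^(3)=-49

((0, 0, 0, 3); (0, 2, 3, 0); (3, 0, 0, 0))


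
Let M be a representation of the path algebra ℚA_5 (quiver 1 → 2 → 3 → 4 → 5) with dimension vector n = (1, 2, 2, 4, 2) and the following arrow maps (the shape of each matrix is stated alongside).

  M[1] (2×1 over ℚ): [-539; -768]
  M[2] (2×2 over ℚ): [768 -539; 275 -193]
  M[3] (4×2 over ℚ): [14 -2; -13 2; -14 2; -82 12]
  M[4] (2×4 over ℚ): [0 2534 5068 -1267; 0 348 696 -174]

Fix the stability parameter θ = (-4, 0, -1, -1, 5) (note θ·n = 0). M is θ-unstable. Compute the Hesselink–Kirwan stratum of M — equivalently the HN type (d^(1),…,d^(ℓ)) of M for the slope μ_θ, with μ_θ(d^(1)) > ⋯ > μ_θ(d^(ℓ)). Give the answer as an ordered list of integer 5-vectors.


Barcode: M ≅ I[1,4], I[2,4], I[4,4], I[4,5], I[5,5]. HN layers by μ_θ (4 steps, strictly decreasing):
  μ^(1)=5; μ^(2)=-2/3; μ^(3)=-1; μ^(4)=-4

((0, 0, 0, 0, 2); (0, 2, 2, 2, 0); (0, 0, 0, 2, 0); (1, 0, 0, 0, 0))


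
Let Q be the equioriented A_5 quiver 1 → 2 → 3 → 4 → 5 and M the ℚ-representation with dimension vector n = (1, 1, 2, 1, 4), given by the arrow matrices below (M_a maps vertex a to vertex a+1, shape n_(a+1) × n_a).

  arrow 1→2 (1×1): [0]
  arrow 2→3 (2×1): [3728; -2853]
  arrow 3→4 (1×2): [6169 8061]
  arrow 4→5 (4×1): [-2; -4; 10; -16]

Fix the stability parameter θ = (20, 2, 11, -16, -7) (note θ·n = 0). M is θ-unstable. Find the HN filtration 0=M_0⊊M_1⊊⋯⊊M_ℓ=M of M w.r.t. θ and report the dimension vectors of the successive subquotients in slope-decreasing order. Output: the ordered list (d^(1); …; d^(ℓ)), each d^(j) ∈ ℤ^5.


Via rank(M_{q-1}∘⋯∘M_p): M ≅ I[1,1], I[2,5], I[3,3], I[5,5]^3.
μ_θ-semistable layers: μ^(1)=20; μ^(2)=11; μ^(3)=-5/2; μ^(4)=-7

((1, 0, 0, 0, 0); (0, 0, 1, 0, 0); (0, 1, 1, 1, 1); (0, 0, 0, 0, 3))


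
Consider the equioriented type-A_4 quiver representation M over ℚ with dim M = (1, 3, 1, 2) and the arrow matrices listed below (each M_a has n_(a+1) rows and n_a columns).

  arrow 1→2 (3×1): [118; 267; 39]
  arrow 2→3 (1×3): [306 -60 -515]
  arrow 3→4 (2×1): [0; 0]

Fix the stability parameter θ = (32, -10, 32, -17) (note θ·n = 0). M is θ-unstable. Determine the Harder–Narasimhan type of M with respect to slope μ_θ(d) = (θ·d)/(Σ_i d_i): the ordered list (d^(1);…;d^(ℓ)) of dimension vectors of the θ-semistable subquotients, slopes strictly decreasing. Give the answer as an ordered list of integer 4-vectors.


Barcode: M ≅ I[1,3], I[2,2]^2, I[4,4]^2. HN layers by μ_θ (4 steps, strictly decreasing):
  μ^(1)=32; μ^(2)=11; μ^(3)=-10; μ^(4)=-17

((0, 0, 1, 0); (1, 1, 0, 0); (0, 2, 0, 0); (0, 0, 0, 2))


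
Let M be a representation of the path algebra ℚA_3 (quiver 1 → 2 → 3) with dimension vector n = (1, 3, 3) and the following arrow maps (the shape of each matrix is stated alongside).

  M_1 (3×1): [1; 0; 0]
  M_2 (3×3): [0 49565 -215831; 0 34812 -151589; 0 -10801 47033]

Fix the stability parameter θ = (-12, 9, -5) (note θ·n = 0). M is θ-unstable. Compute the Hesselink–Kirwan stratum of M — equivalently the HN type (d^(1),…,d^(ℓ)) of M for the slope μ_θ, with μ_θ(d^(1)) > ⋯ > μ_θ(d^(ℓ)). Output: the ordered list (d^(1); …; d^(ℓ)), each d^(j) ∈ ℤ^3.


Interval decomposition of M: I[1,2], I[2,3]^2, I[3,3].
HN type (ℓ=4): μ^(1)=9; μ^(2)=2; μ^(3)=-5; μ^(4)=-12

((0, 1, 0); (0, 2, 2); (0, 0, 1); (1, 0, 0))


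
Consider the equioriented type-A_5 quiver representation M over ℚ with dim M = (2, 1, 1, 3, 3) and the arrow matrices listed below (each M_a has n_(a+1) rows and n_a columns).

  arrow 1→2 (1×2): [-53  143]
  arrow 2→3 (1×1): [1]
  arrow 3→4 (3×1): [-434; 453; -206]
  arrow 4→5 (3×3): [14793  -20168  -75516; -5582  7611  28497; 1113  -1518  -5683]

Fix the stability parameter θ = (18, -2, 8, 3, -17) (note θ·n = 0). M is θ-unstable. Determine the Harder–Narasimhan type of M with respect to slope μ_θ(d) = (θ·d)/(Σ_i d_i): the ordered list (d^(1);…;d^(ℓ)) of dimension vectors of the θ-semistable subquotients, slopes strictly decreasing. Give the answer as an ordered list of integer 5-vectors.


Barcode: M ≅ I[1,1], I[1,5], I[4,5]^2. HN layers by μ_θ (3 steps, strictly decreasing):
  μ^(1)=18; μ^(2)=2; μ^(3)=-7

((1, 0, 0, 0, 0); (1, 1, 1, 1, 1); (0, 0, 0, 2, 2))


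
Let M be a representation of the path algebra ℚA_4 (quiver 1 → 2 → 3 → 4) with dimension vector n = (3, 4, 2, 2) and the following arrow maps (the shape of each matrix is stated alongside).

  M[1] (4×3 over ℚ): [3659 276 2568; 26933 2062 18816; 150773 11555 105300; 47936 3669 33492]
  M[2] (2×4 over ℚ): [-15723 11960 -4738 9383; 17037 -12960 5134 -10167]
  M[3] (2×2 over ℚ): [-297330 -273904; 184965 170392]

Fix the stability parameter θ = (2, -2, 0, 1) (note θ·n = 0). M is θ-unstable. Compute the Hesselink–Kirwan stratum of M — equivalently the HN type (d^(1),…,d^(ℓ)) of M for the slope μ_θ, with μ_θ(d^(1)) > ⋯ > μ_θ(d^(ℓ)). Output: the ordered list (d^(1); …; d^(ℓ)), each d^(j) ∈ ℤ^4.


Barcode: M ≅ I[1,1], I[1,3], I[1,4], I[2,2]^2, I[4,4]. HN layers by μ_θ (4 steps, strictly decreasing):
  μ^(1)=2; μ^(2)=1; μ^(3)=0; μ^(4)=-2

((1, 0, 0, 0); (0, 0, 0, 2); (2, 2, 2, 0); (0, 2, 0, 0))


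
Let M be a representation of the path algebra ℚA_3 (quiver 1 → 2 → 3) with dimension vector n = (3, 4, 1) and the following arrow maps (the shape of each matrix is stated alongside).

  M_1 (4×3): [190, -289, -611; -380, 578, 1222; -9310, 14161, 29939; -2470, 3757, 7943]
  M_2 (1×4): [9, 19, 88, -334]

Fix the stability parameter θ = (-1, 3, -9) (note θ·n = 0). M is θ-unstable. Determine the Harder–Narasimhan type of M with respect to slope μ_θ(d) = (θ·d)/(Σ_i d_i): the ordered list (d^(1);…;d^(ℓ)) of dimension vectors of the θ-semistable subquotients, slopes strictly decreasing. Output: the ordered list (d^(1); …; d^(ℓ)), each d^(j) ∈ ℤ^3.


Interval decomposition of M: I[1,1]^2, I[1,3], I[2,2]^3.
HN type (ℓ=3): μ^(1)=3; μ^(2)=-1; μ^(3)=-7/3

((0, 3, 0); (2, 0, 0); (1, 1, 1))


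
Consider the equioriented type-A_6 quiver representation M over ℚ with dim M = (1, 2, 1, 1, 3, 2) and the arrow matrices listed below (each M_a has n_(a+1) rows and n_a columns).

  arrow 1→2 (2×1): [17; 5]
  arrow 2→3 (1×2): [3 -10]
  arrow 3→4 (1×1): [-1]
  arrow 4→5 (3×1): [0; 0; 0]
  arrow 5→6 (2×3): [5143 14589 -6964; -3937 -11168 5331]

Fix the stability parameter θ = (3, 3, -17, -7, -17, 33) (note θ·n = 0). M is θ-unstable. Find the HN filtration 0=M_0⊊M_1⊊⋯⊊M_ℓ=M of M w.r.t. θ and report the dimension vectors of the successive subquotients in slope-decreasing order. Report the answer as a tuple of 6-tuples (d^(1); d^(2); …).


Via rank(M_{q-1}∘⋯∘M_p): M ≅ I[1,4], I[2,2], I[5,5], I[5,6]^2.
μ_θ-semistable layers: μ^(1)=33; μ^(2)=3; μ^(3)=-9/2; μ^(4)=-17

((0, 0, 0, 0, 0, 2); (0, 1, 0, 0, 0, 0); (1, 1, 1, 1, 0, 0); (0, 0, 0, 0, 3, 0))


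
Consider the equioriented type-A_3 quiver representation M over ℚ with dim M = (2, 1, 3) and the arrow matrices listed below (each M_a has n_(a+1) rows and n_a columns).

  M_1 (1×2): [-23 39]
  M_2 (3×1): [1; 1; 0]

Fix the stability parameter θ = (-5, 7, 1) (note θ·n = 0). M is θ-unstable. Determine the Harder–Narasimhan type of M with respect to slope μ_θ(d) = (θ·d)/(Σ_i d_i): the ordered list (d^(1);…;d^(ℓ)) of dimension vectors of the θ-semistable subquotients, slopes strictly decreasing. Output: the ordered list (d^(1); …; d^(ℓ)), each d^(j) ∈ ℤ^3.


Via rank(M_{q-1}∘⋯∘M_p): M ≅ I[1,1], I[1,3], I[3,3]^2.
μ_θ-semistable layers: μ^(1)=4; μ^(2)=1; μ^(3)=-5

((0, 1, 1); (0, 0, 2); (2, 0, 0))


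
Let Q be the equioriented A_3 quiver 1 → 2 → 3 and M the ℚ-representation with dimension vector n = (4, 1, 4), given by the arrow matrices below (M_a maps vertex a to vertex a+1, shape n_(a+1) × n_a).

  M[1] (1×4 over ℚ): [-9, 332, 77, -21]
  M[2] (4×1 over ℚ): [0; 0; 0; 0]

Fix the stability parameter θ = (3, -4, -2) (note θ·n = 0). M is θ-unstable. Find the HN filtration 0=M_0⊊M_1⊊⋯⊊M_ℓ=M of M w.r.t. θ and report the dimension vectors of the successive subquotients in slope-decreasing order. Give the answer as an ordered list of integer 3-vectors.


Barcode: M ≅ I[1,1]^3, I[1,2], I[3,3]^4. HN layers by μ_θ (3 steps, strictly decreasing):
  μ^(1)=3; μ^(2)=-1/2; μ^(3)=-2

((3, 0, 0); (1, 1, 0); (0, 0, 4))


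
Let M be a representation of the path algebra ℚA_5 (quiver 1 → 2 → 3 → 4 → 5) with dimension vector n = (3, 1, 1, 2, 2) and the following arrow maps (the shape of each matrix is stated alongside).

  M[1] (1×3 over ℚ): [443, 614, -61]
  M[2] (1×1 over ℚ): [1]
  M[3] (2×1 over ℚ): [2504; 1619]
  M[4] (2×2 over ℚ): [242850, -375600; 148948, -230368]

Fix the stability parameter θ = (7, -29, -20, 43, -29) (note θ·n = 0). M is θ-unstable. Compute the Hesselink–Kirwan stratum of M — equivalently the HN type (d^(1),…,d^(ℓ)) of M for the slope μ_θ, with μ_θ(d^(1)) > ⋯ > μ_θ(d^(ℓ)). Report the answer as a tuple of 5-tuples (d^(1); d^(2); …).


Via rank(M_{q-1}∘⋯∘M_p): M ≅ I[1,1]^2, I[1,4], I[4,5], I[5,5].
μ_θ-semistable layers: μ^(1)=43; μ^(2)=7; μ^(3)=-14; μ^(4)=-29

((0, 0, 0, 1, 0); (2, 0, 0, 1, 1); (1, 1, 1, 0, 0); (0, 0, 0, 0, 1))


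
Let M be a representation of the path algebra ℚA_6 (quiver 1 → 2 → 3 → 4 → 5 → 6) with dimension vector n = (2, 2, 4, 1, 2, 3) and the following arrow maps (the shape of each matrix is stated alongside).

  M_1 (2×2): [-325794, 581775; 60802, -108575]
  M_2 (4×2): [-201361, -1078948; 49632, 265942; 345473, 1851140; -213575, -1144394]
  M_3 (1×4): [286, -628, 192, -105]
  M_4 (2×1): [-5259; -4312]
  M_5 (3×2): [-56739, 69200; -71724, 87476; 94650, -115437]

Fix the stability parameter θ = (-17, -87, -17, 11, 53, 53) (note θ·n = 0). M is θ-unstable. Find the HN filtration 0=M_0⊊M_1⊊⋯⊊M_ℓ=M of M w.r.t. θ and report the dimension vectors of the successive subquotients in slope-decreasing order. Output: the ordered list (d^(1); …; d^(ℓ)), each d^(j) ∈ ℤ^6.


Interval decomposition of M: I[1,1], I[1,6], I[2,3], I[3,3]^2, I[5,6], I[6,6].
HN type (ℓ=5): μ^(1)=53; μ^(2)=11; μ^(3)=-17; μ^(4)=-52; μ^(5)=-87

((0, 0, 0, 0, 2, 3); (0, 0, 0, 1, 0, 0); (1, 0, 4, 0, 0, 0); (1, 1, 0, 0, 0, 0); (0, 1, 0, 0, 0, 0))


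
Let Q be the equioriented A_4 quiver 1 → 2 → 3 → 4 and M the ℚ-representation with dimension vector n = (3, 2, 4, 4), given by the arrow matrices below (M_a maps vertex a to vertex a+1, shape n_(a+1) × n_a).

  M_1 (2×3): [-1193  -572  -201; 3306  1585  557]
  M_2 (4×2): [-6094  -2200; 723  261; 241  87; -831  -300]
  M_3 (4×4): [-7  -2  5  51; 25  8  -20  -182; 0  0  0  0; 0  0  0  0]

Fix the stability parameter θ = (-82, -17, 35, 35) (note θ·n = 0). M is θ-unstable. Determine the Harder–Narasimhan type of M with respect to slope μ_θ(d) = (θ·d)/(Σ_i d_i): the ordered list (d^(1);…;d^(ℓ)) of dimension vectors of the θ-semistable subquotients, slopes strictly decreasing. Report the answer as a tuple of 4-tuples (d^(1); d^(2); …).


Barcode: M ≅ I[1,1], I[1,3], I[1,4], I[3,3], I[3,4], I[4,4]^2. HN layers by μ_θ (3 steps, strictly decreasing):
  μ^(1)=35; μ^(2)=-17; μ^(3)=-82

((0, 0, 4, 4); (0, 2, 0, 0); (3, 0, 0, 0))
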